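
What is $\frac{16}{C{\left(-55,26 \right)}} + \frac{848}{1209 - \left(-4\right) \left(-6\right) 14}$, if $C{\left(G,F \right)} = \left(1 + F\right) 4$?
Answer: $\frac{2932}{2619} \approx 1.1195$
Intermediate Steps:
$C{\left(G,F \right)} = 4 + 4 F$
$\frac{16}{C{\left(-55,26 \right)}} + \frac{848}{1209 - \left(-4\right) \left(-6\right) 14} = \frac{16}{4 + 4 \cdot 26} + \frac{848}{1209 - \left(-4\right) \left(-6\right) 14} = \frac{16}{4 + 104} + \frac{848}{1209 - 24 \cdot 14} = \frac{16}{108} + \frac{848}{1209 - 336} = 16 \cdot \frac{1}{108} + \frac{848}{1209 - 336} = \frac{4}{27} + \frac{848}{873} = \frac{2932}{2619}$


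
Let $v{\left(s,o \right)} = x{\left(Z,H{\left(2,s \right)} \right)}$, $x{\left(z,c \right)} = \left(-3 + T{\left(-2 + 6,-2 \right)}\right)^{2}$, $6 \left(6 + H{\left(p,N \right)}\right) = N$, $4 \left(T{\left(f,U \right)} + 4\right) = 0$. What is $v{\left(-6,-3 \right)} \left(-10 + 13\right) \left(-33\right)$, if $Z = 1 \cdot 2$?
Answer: $-4851$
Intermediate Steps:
$T{\left(f,U \right)} = -4$ ($T{\left(f,U \right)} = -4 + \frac{1}{4} \cdot 0 = -4 + 0 = -4$)
$H{\left(p,N \right)} = -6 + \frac{N}{6}$
$Z = 2$
$x{\left(z,c \right)} = 49$ ($x{\left(z,c \right)} = \left(-3 - 4\right)^{2} = \left(-7\right)^{2} = 49$)
$v{\left(s,o \right)} = 49$
$v{\left(-6,-3 \right)} \left(-10 + 13\right) \left(-33\right) = 49 \left(-10 + 13\right) \left(-33\right) = 49 \cdot 3 \left(-33\right) = 147 \left(-33\right) = -4851$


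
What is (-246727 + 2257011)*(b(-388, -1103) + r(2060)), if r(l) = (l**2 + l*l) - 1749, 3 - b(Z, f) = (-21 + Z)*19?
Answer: 17073794325900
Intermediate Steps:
b(Z, f) = 402 - 19*Z (b(Z, f) = 3 - (-21 + Z)*19 = 3 - (-399 + 19*Z) = 3 + (399 - 19*Z) = 402 - 19*Z)
r(l) = -1749 + 2*l**2 (r(l) = (l**2 + l**2) - 1749 = 2*l**2 - 1749 = -1749 + 2*l**2)
(-246727 + 2257011)*(b(-388, -1103) + r(2060)) = (-246727 + 2257011)*((402 - 19*(-388)) + (-1749 + 2*2060**2)) = 2010284*((402 + 7372) + (-1749 + 2*4243600)) = 2010284*(7774 + (-1749 + 8487200)) = 2010284*(7774 + 8485451) = 2010284*8493225 = 17073794325900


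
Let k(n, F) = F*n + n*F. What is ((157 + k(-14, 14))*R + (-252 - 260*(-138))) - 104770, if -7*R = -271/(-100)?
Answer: -9667143/140 ≈ -69051.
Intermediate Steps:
k(n, F) = 2*F*n (k(n, F) = F*n + F*n = 2*F*n)
R = -271/700 (R = -(-271)/(7*(-100)) = -(-271)*(-1)/(7*100) = -1/7*271/100 = -271/700 ≈ -0.38714)
((157 + k(-14, 14))*R + (-252 - 260*(-138))) - 104770 = ((157 + 2*14*(-14))*(-271/700) + (-252 - 260*(-138))) - 104770 = ((157 - 392)*(-271/700) + (-252 + 35880)) - 104770 = (-235*(-271/700) + 35628) - 104770 = (12737/140 + 35628) - 104770 = 5000657/140 - 104770 = -9667143/140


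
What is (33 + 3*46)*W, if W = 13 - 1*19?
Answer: -1026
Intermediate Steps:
W = -6 (W = 13 - 19 = -6)
(33 + 3*46)*W = (33 + 3*46)*(-6) = (33 + 138)*(-6) = 171*(-6) = -1026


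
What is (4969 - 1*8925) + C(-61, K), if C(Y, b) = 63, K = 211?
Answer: -3893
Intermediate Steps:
(4969 - 1*8925) + C(-61, K) = (4969 - 1*8925) + 63 = (4969 - 8925) + 63 = -3956 + 63 = -3893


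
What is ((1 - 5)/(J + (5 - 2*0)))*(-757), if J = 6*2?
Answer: 3028/17 ≈ 178.12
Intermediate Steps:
J = 12
((1 - 5)/(J + (5 - 2*0)))*(-757) = ((1 - 5)/(12 + (5 - 2*0)))*(-757) = -4/(12 + (5 - 1*0))*(-757) = -4/(12 + (5 + 0))*(-757) = -4/(12 + 5)*(-757) = -4/17*(-757) = 3028/17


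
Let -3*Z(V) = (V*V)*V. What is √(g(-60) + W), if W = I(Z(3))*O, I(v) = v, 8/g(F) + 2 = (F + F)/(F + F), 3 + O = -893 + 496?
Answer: 2*√898 ≈ 59.933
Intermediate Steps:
O = -400 (O = -3 + (-893 + 496) = -3 - 397 = -400)
Z(V) = -V³/3 (Z(V) = -V*V*V/3 = -V²*V/3 = -V³/3)
g(F) = -8 (g(F) = 8/(-2 + (F + F)/(F + F)) = 8/(-2 + (2*F)/((2*F))) = 8/(-2 + (2*F)*(1/(2*F))) = 8/(-2 + 1) = 8/(-1) = 8*(-1) = -8)
W = 3600 (W = -⅓*3³*(-400) = -⅓*27*(-400) = -9*(-400) = 3600)
√(g(-60) + W) = √(-8 + 3600) = √3592 = 2*√898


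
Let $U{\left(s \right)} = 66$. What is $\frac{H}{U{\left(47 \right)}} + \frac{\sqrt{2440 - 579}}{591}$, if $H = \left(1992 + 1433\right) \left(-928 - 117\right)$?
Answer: $- \frac{325375}{6} + \frac{\sqrt{1861}}{591} \approx -54229.0$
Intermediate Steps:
$H = -3579125$ ($H = 3425 \left(-1045\right) = -3579125$)
$\frac{H}{U{\left(47 \right)}} + \frac{\sqrt{2440 - 579}}{591} = - \frac{3579125}{66} + \frac{\sqrt{2440 - 579}}{591} = \left(-3579125\right) \frac{1}{66} + \sqrt{1861} \cdot \frac{1}{591} = - \frac{325375}{6} + \frac{\sqrt{1861}}{591}$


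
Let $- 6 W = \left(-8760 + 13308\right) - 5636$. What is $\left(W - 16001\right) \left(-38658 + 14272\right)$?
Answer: $\frac{1157335174}{3} \approx 3.8578 \cdot 10^{8}$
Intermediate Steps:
$W = \frac{544}{3}$ ($W = - \frac{\left(-8760 + 13308\right) - 5636}{6} = - \frac{4548 - 5636}{6} = \left(- \frac{1}{6}\right) \left(-1088\right) = \frac{544}{3} \approx 181.33$)
$\left(W - 16001\right) \left(-38658 + 14272\right) = \left(\frac{544}{3} - 16001\right) \left(-38658 + 14272\right) = \left(- \frac{47459}{3}\right) \left(-24386\right) = \frac{1157335174}{3}$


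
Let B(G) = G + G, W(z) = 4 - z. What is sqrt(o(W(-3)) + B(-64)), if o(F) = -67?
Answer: I*sqrt(195) ≈ 13.964*I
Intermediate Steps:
B(G) = 2*G
sqrt(o(W(-3)) + B(-64)) = sqrt(-67 + 2*(-64)) = sqrt(-67 - 128) = sqrt(-195) = I*sqrt(195)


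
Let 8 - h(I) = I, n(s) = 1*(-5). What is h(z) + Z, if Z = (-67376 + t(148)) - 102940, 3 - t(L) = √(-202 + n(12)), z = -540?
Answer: -169765 - 3*I*√23 ≈ -1.6977e+5 - 14.387*I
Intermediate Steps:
n(s) = -5
h(I) = 8 - I
t(L) = 3 - 3*I*√23 (t(L) = 3 - √(-202 - 5) = 3 - √(-207) = 3 - 3*I*√23)
Z = -170313 - 3*I*√23 (Z = (-67376 + (3 - 3*I*√23)) - 102940 = (-67373 - 3*I*√23) - 102940 = -170313 - 3*I*√23 ≈ -1.7031e+5 - 14.387*I)
h(z) + Z = (8 - 1*(-540)) + (-170313 - 3*I*√23) = (8 + 540) + (-170313 - 3*I*√23) = 548 + (-170313 - 3*I*√23) = -169765 - 3*I*√23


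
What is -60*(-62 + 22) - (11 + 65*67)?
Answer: -1966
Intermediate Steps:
-60*(-62 + 22) - (11 + 65*67) = -60*(-40) - (11 + 4355) = 2400 - 1*4366 = 2400 - 4366 = -1966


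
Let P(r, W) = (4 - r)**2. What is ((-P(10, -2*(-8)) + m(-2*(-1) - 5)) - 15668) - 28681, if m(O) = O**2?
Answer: -44376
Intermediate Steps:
((-P(10, -2*(-8)) + m(-2*(-1) - 5)) - 15668) - 28681 = ((-(-4 + 10)**2 + (-2*(-1) - 5)**2) - 15668) - 28681 = ((-1*6**2 + (2 - 5)**2) - 15668) - 28681 = ((-1*36 + (-3)**2) - 15668) - 28681 = ((-36 + 9) - 15668) - 28681 = (-27 - 15668) - 28681 = -15695 - 28681 = -44376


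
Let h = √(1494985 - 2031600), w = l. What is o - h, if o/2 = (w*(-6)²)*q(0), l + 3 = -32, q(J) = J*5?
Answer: -I*√536615 ≈ -732.54*I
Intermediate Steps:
q(J) = 5*J
l = -35 (l = -3 - 32 = -35)
w = -35
o = 0 (o = 2*((-35*(-6)²)*(5*0)) = 2*(-35*36*0) = 2*(-1260*0) = 2*0 = 0)
h = I*√536615 (h = √(-536615) = I*√536615 ≈ 732.54*I)
o - h = 0 - I*√536615 = -I*√536615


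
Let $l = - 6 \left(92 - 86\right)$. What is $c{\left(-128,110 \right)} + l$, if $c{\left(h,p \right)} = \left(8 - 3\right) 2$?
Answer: $-26$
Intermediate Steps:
$c{\left(h,p \right)} = 10$ ($c{\left(h,p \right)} = 5 \cdot 2 = 10$)
$l = -36$ ($l = \left(-6\right) 6 = -36$)
$c{\left(-128,110 \right)} + l = 10 - 36 = -26$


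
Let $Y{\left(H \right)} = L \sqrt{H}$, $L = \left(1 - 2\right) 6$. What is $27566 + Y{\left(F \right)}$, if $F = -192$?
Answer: $27566 - 48 i \sqrt{3} \approx 27566.0 - 83.138 i$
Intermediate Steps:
$L = -6$ ($L = \left(-1\right) 6 = -6$)
$Y{\left(H \right)} = - 6 \sqrt{H}$
$27566 + Y{\left(F \right)} = 27566 - 6 \sqrt{-192} = 27566 - 6 \cdot 8 i \sqrt{3} = 27566 - 48 i \sqrt{3}$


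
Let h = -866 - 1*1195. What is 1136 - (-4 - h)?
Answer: -921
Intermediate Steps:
h = -2061 (h = -866 - 1195 = -2061)
1136 - (-4 - h) = 1136 - (-4 - 1*(-2061)) = 1136 - (-4 + 2061) = 1136 - 1*2057 = 1136 - 2057 = -921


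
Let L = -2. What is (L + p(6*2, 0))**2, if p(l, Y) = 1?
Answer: 1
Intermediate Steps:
(L + p(6*2, 0))**2 = (-2 + 1)**2 = (-1)**2 = 1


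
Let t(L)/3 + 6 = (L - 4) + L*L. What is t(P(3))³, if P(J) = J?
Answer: 216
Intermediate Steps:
t(L) = -30 + 3*L + 3*L² (t(L) = -18 + 3*((L - 4) + L*L) = -18 + 3*((-4 + L) + L²) = -18 + 3*(-4 + L + L²) = -18 + (-12 + 3*L + 3*L²) = -30 + 3*L + 3*L²)
t(P(3))³ = (-30 + 3*3 + 3*3²)³ = (-30 + 9 + 3*9)³ = (-30 + 9 + 27)³ = 6³ = 216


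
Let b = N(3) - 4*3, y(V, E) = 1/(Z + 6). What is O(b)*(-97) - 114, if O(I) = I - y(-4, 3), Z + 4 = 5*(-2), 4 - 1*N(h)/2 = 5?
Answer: 9855/8 ≈ 1231.9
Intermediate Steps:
N(h) = -2 (N(h) = 8 - 2*5 = 8 - 10 = -2)
Z = -14 (Z = -4 + 5*(-2) = -4 - 10 = -14)
y(V, E) = -⅛ (y(V, E) = 1/(-14 + 6) = 1/(-8) = -⅛)
b = -14 (b = -2 - 4*3 = -2 - 12 = -14)
O(I) = ⅛ + I (O(I) = I - 1*(-⅛) = I + ⅛ = ⅛ + I)
O(b)*(-97) - 114 = (⅛ - 14)*(-97) - 114 = -111/8*(-97) - 114 = 10767/8 - 114 = 9855/8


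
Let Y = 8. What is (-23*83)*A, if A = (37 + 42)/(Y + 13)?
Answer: -150811/21 ≈ -7181.5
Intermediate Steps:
A = 79/21 (A = (37 + 42)/(8 + 13) = 79/21 ≈ 3.7619)
(-23*83)*A = -23*83*(79/21) = -1909*79/21 = -150811/21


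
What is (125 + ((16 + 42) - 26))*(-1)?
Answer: -157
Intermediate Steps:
(125 + ((16 + 42) - 26))*(-1) = (125 + (58 - 26))*(-1) = (125 + 32)*(-1) = 157*(-1) = -157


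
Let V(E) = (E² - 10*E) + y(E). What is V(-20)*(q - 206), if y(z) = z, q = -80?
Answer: -165880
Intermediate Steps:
V(E) = E² - 9*E (V(E) = (E² - 10*E) + E = E² - 9*E)
V(-20)*(q - 206) = (-20*(-9 - 20))*(-80 - 206) = -20*(-29)*(-286) = 580*(-286) = -165880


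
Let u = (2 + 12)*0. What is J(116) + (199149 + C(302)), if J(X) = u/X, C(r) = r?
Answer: 199451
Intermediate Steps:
u = 0 (u = 14*0 = 0)
J(X) = 0 (J(X) = 0/X = 0)
J(116) + (199149 + C(302)) = 0 + (199149 + 302) = 0 + 199451 = 199451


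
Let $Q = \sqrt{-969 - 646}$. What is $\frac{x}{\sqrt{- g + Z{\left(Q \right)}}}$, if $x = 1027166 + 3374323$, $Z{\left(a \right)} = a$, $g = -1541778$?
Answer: $\frac{4401489}{\sqrt{1541778 + i \sqrt{1615}}} \approx 3544.8 - 0.046198 i$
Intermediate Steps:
$Q = i \sqrt{1615}$ ($Q = \sqrt{-1615} = i \sqrt{1615} \approx 40.187 i$)
$x = 4401489$
$\frac{x}{\sqrt{- g + Z{\left(Q \right)}}} = \frac{4401489}{\sqrt{\left(-1\right) \left(-1541778\right) + i \sqrt{1615}}} = \frac{4401489}{\sqrt{1541778 + i \sqrt{1615}}}$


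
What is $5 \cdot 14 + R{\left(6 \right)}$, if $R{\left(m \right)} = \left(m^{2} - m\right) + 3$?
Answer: $103$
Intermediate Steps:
$R{\left(m \right)} = 3 + m^{2} - m$
$5 \cdot 14 + R{\left(6 \right)} = 5 \cdot 14 + \left(3 + 6^{2} - 6\right) = 70 + \left(3 + 36 - 6\right) = 70 + 33 = 103$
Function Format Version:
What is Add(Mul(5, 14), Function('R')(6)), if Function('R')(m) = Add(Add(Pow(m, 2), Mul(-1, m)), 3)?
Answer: 103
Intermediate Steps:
Function('R')(m) = Add(3, Pow(m, 2), Mul(-1, m))
Add(Mul(5, 14), Function('R')(6)) = Add(Mul(5, 14), Add(3, Pow(6, 2), Mul(-1, 6))) = Add(70, Add(3, 36, -6)) = Add(70, 33) = 103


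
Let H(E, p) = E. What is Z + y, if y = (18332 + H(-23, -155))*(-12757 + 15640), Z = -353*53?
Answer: 52766138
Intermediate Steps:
Z = -18709
y = 52784847 (y = (18332 - 23)*(-12757 + 15640) = 18309*2883 = 52784847)
Z + y = -18709 + 52784847 = 52766138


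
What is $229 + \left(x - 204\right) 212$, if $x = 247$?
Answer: $9345$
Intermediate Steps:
$229 + \left(x - 204\right) 212 = 229 + \left(247 - 204\right) 212 = 229 + 43 \cdot 212 = 229 + 9116 = 9345$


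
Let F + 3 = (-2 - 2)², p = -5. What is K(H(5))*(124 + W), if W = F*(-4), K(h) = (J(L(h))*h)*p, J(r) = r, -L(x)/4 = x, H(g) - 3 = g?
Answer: 92160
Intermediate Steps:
H(g) = 3 + g
L(x) = -4*x
F = 13 (F = -3 + (-2 - 2)² = -3 + (-4)² = -3 + 16 = 13)
K(h) = 20*h² (K(h) = ((-4*h)*h)*(-5) = -4*h²*(-5) = 20*h²)
W = -52 (W = 13*(-4) = -52)
K(H(5))*(124 + W) = (20*(3 + 5)²)*(124 - 52) = (20*8²)*72 = (20*64)*72 = 1280*72 = 92160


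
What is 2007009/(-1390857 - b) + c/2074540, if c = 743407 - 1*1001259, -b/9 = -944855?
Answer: -559579206097/1710553658840 ≈ -0.32713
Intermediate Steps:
b = 8503695 (b = -9*(-944855) = 8503695)
c = -257852 (c = 743407 - 1001259 = -257852)
2007009/(-1390857 - b) + c/2074540 = 2007009/(-1390857 - 1*8503695) - 257852/2074540 = 2007009/(-1390857 - 8503695) - 257852*1/2074540 = 2007009/(-9894552) - 64463/518635 = 2007009*(-1/9894552) - 64463/518635 = -669003/3298184 - 64463/518635 = -559579206097/1710553658840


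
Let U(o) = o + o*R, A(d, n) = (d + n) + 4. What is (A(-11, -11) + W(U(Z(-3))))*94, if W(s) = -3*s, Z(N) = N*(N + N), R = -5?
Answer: 18612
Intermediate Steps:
Z(N) = 2*N² (Z(N) = N*(2*N) = 2*N²)
A(d, n) = 4 + d + n
U(o) = -4*o (U(o) = o + o*(-5) = o - 5*o = -4*o)
(A(-11, -11) + W(U(Z(-3))))*94 = ((4 - 11 - 11) - (-12)*2*(-3)²)*94 = (-18 - (-12)*2*9)*94 = (-18 - (-12)*18)*94 = (-18 - 3*(-72))*94 = (-18 + 216)*94 = 198*94 = 18612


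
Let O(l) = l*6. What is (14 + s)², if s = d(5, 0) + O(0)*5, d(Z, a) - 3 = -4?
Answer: 169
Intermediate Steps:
O(l) = 6*l
d(Z, a) = -1 (d(Z, a) = 3 - 4 = -1)
s = -1 (s = -1 + (6*0)*5 = -1 + 0*5 = -1 + 0 = -1)
(14 + s)² = (14 - 1)² = 13² = 169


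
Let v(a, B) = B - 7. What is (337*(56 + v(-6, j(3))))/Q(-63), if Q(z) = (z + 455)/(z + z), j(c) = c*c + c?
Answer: -185013/28 ≈ -6607.6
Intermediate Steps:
j(c) = c + c² (j(c) = c² + c = c + c²)
Q(z) = (455 + z)/(2*z) (Q(z) = (455 + z)/((2*z)) = (455 + z)*(1/(2*z)) = (455 + z)/(2*z))
v(a, B) = -7 + B
(337*(56 + v(-6, j(3))))/Q(-63) = (337*(56 + (-7 + 3*(1 + 3))))/(((½)*(455 - 63)/(-63))) = (337*(56 + (-7 + 3*4)))/(((½)*(-1/63)*392)) = (337*(56 + (-7 + 12)))/(-28/9) = (337*(56 + 5))*(-9/28) = (337*61)*(-9/28) = 20557*(-9/28) = -185013/28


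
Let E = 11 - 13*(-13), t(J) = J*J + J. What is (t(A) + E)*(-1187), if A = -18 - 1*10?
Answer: -1111032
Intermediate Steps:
A = -28 (A = -18 - 10 = -28)
t(J) = J + J² (t(J) = J² + J = J + J²)
E = 180 (E = 11 + 169 = 180)
(t(A) + E)*(-1187) = (-28*(1 - 28) + 180)*(-1187) = (-28*(-27) + 180)*(-1187) = (756 + 180)*(-1187) = 936*(-1187) = -1111032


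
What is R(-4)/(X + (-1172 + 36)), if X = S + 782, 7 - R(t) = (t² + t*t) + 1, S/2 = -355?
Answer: 13/532 ≈ 0.024436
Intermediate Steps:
S = -710 (S = 2*(-355) = -710)
R(t) = 6 - 2*t² (R(t) = 7 - ((t² + t*t) + 1) = 7 - ((t² + t²) + 1) = 7 - (2*t² + 1) = 7 - (1 + 2*t²) = 7 + (-1 - 2*t²) = 6 - 2*t²)
X = 72 (X = -710 + 782 = 72)
R(-4)/(X + (-1172 + 36)) = (6 - 2*(-4)²)/(72 + (-1172 + 36)) = (6 - 2*16)/(72 - 1136) = (6 - 32)/(-1064) = -1/1064*(-26) = 13/532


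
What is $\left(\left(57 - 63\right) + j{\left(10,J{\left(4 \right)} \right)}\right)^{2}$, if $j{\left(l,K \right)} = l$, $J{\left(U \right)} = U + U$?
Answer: $16$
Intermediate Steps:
$J{\left(U \right)} = 2 U$
$\left(\left(57 - 63\right) + j{\left(10,J{\left(4 \right)} \right)}\right)^{2} = \left(\left(57 - 63\right) + 10\right)^{2} = \left(-6 + 10\right)^{2} = 4^{2} = 16$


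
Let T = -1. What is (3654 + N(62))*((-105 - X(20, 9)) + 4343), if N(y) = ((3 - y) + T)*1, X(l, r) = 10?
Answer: 15195432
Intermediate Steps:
N(y) = 2 - y (N(y) = ((3 - y) - 1)*1 = (2 - y)*1 = 2 - y)
(3654 + N(62))*((-105 - X(20, 9)) + 4343) = (3654 + (2 - 1*62))*((-105 - 1*10) + 4343) = (3654 + (2 - 62))*((-105 - 10) + 4343) = (3654 - 60)*(-115 + 4343) = 3594*4228 = 15195432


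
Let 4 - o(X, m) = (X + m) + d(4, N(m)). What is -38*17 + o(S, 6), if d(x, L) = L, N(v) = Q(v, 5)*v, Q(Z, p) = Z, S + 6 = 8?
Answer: -686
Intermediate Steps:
S = 2 (S = -6 + 8 = 2)
N(v) = v**2 (N(v) = v*v = v**2)
o(X, m) = 4 - X - m - m**2 (o(X, m) = 4 - ((X + m) + m**2) = 4 - (X + m + m**2) = 4 + (-X - m - m**2) = 4 - X - m - m**2)
-38*17 + o(S, 6) = -38*17 + (4 - 1*2 - 1*6 - 1*6**2) = -646 + (4 - 2 - 6 - 1*36) = -646 + (4 - 2 - 6 - 36) = -646 - 40 = -686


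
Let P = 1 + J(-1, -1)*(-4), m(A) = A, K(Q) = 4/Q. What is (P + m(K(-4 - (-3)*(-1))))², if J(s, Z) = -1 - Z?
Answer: 9/49 ≈ 0.18367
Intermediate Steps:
P = 1 (P = 1 + (-1 - 1*(-1))*(-4) = 1 + (-1 + 1)*(-4) = 1 + 0*(-4) = 1 + 0 = 1)
(P + m(K(-4 - (-3)*(-1))))² = (1 + 4/(-4 - (-3)*(-1)))² = (1 + 4/(-4 - 1*3))² = (1 + 4/(-4 - 3))² = (1 + 4/(-7))² = (1 + 4*(-⅐))² = (1 - 4/7)² = (3/7)² = 9/49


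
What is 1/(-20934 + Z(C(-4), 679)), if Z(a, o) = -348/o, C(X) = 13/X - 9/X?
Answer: -679/14214534 ≈ -4.7768e-5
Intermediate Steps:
C(X) = 4/X
1/(-20934 + Z(C(-4), 679)) = 1/(-20934 - 348/679) = 1/(-14214534/679) = -679/14214534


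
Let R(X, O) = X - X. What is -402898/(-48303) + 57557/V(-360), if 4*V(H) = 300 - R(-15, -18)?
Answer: 936797707/1207575 ≈ 775.77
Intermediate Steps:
R(X, O) = 0
V(H) = 75 (V(H) = (300 - 1*0)/4 = (300 + 0)/4 = (¼)*300 = 75)
-402898/(-48303) + 57557/V(-360) = -402898/(-48303) + 57557/75 = -402898*(-1/48303) + 57557*(1/75) = 402898/48303 + 57557/75 = 936797707/1207575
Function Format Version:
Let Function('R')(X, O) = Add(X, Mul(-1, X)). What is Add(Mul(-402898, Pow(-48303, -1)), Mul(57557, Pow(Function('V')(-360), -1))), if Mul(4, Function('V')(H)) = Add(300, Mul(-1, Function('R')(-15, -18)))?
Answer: Rational(936797707, 1207575) ≈ 775.77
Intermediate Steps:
Function('R')(X, O) = 0
Function('V')(H) = 75 (Function('V')(H) = Mul(Rational(1, 4), Add(300, Mul(-1, 0))) = Mul(Rational(1, 4), Add(300, 0)) = Mul(Rational(1, 4), 300) = 75)
Add(Mul(-402898, Pow(-48303, -1)), Mul(57557, Pow(Function('V')(-360), -1))) = Add(Mul(-402898, Pow(-48303, -1)), Mul(57557, Pow(75, -1))) = Add(Mul(-402898, Rational(-1, 48303)), Mul(57557, Rational(1, 75))) = Add(Rational(402898, 48303), Rational(57557, 75)) = Rational(936797707, 1207575)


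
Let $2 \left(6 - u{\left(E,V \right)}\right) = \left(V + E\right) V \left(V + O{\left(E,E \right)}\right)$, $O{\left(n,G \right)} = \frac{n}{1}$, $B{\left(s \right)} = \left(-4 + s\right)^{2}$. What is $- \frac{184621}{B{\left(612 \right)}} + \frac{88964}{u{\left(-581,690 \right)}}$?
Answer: $- \frac{789637005215}{1515230186496} \approx -0.52113$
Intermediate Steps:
$O{\left(n,G \right)} = n$ ($O{\left(n,G \right)} = n 1 = n$)
$u{\left(E,V \right)} = 6 - \frac{V \left(E + V\right)^{2}}{2}$ ($u{\left(E,V \right)} = 6 - \frac{\left(V + E\right) V \left(V + E\right)}{2} = 6 - \frac{\left(E + V\right) V \left(E + V\right)}{2} = 6 - \frac{V \left(E + V\right)^{2}}{2}$)
$- \frac{184621}{B{\left(612 \right)}} + \frac{88964}{u{\left(-581,690 \right)}} = - \frac{184621}{\left(-4 + 612\right)^{2}} + \frac{88964}{6 - \frac{690^{3}}{2} - - 581 \cdot 690^{2} - 345 \left(-581\right)^{2}} = - \frac{184621}{608^{2}} + \frac{88964}{6 - 164254500 - \left(-581\right) 476100 - 345 \cdot 337561} = - \frac{184621}{369664} + \frac{88964}{6 - 164254500 + 276614100 - 116458545} = \left(-184621\right) \frac{1}{369664} + \frac{88964}{-4098939} = - \frac{184621}{369664} + 88964 \left(- \frac{1}{4098939}\right) = - \frac{184621}{369664} - \frac{88964}{4098939} = - \frac{789637005215}{1515230186496}$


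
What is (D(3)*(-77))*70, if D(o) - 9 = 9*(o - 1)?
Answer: -145530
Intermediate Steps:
D(o) = 9*o (D(o) = 9 + 9*(o - 1) = 9 + 9*(-1 + o) = 9 + (-9 + 9*o) = 9*o)
(D(3)*(-77))*70 = ((9*3)*(-77))*70 = (27*(-77))*70 = -2079*70 = -145530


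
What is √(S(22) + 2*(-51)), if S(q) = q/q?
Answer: I*√101 ≈ 10.05*I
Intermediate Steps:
S(q) = 1
√(S(22) + 2*(-51)) = √(1 + 2*(-51)) = √(1 - 102) = √(-101) = I*√101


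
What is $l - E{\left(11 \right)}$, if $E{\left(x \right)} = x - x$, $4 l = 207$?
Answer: $\frac{207}{4} \approx 51.75$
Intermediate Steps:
$l = \frac{207}{4}$ ($l = \frac{1}{4} \cdot 207 = \frac{207}{4} \approx 51.75$)
$E{\left(x \right)} = 0$
$l - E{\left(11 \right)} = \frac{207}{4} - 0 = \frac{207}{4} + 0 = \frac{207}{4}$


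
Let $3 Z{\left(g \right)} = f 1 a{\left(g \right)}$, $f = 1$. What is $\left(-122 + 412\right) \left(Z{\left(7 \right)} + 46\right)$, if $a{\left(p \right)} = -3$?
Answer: $13050$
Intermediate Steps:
$Z{\left(g \right)} = -1$ ($Z{\left(g \right)} = \frac{1 \cdot 1 \left(-3\right)}{3} = \frac{1 \left(-3\right)}{3} = \frac{1}{3} \left(-3\right) = -1$)
$\left(-122 + 412\right) \left(Z{\left(7 \right)} + 46\right) = \left(-122 + 412\right) \left(-1 + 46\right) = 290 \cdot 45 = 13050$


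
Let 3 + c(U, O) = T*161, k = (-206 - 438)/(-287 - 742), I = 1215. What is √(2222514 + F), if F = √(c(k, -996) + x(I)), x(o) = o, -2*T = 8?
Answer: √(2222514 + 2*√142) ≈ 1490.8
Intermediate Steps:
T = -4 (T = -½*8 = -4)
k = 92/147 (k = -644/(-1029) = -644*(-1/1029) = 92/147 ≈ 0.62585)
c(U, O) = -647 (c(U, O) = -3 - 4*161 = -3 - 644 = -647)
F = 2*√142 (F = √(-647 + 1215) = √568 = 2*√142 ≈ 23.833)
√(2222514 + F) = √(2222514 + 2*√142)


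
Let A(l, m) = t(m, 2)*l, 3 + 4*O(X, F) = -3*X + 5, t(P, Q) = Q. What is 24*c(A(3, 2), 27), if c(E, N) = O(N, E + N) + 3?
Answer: -402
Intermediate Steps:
O(X, F) = 1/2 - 3*X/4 (O(X, F) = -3/4 + (-3*X + 5)/4 = -3/4 + (5 - 3*X)/4 = -3/4 + (5/4 - 3*X/4) = 1/2 - 3*X/4)
A(l, m) = 2*l
c(E, N) = 7/2 - 3*N/4 (c(E, N) = (1/2 - 3*N/4) + 3 = 7/2 - 3*N/4)
24*c(A(3, 2), 27) = 24*(7/2 - 3/4*27) = 24*(7/2 - 81/4) = 24*(-67/4) = -402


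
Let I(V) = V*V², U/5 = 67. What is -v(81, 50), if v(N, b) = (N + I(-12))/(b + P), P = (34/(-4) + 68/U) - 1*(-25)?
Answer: 367830/14897 ≈ 24.692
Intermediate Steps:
U = 335 (U = 5*67 = 335)
P = 11191/670 (P = (34/(-4) + 68/335) - 1*(-25) = (34*(-¼) + 68*(1/335)) + 25 = (-17/2 + 68/335) + 25 = -5559/670 + 25 = 11191/670 ≈ 16.703)
I(V) = V³
v(N, b) = (-1728 + N)/(11191/670 + b) (v(N, b) = (N + (-12)³)/(b + 11191/670) = (N - 1728)/(11191/670 + b) = (-1728 + N)/(11191/670 + b))
-v(81, 50) = -670*(-1728 + 81)/(11191 + 670*50) = -670*(-1647)/(11191 + 33500) = -670*(-1647)/44691 = -1*(-367830/14897) = 367830/14897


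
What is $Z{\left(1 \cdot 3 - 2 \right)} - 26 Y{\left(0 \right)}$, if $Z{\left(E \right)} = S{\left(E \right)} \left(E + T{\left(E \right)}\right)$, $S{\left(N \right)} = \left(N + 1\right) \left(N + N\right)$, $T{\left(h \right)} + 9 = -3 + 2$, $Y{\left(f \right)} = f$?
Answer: $-36$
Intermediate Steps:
$T{\left(h \right)} = -10$ ($T{\left(h \right)} = -9 + \left(-3 + 2\right) = -9 - 1 = -10$)
$S{\left(N \right)} = 2 N \left(1 + N\right)$ ($S{\left(N \right)} = \left(1 + N\right) 2 N = 2 N \left(1 + N\right)$)
$Z{\left(E \right)} = 2 E \left(1 + E\right) \left(-10 + E\right)$ ($Z{\left(E \right)} = 2 E \left(1 + E\right) \left(E - 10\right) = 2 E \left(1 + E\right) \left(-10 + E\right)$)
$Z{\left(1 \cdot 3 - 2 \right)} - 26 Y{\left(0 \right)} = 2 \left(1 \cdot 3 - 2\right) \left(1 + \left(1 \cdot 3 - 2\right)\right) \left(-10 + \left(1 \cdot 3 - 2\right)\right) - 0 = 2 \left(3 - 2\right) \left(1 + \left(3 - 2\right)\right) \left(-10 + \left(3 - 2\right)\right) + 0 = 2 \cdot 1 \left(1 + 1\right) \left(-10 + 1\right) + 0 = 2 \cdot 1 \cdot 2 \left(-9\right) + 0 = -36 + 0 = -36$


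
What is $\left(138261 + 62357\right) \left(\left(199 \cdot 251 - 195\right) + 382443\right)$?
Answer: $86706497746$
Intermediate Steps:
$\left(138261 + 62357\right) \left(\left(199 \cdot 251 - 195\right) + 382443\right) = 200618 \left(\left(49949 - 195\right) + 382443\right) = 200618 \left(49754 + 382443\right) = 200618 \cdot 432197 = 86706497746$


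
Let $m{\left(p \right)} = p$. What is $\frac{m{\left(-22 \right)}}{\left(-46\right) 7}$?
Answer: $\frac{11}{161} \approx 0.068323$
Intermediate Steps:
$\frac{m{\left(-22 \right)}}{\left(-46\right) 7} = - \frac{22}{\left(-46\right) 7} = - \frac{22}{-322} = \left(-22\right) \left(- \frac{1}{322}\right) = \frac{11}{161}$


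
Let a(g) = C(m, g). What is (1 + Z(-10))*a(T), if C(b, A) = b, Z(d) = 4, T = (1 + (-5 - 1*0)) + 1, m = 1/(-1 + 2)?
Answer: 5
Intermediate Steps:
m = 1 (m = 1/1 = 1)
T = -3 (T = (1 + (-5 + 0)) + 1 = (1 - 5) + 1 = -4 + 1 = -3)
a(g) = 1
(1 + Z(-10))*a(T) = (1 + 4)*1 = 5*1 = 5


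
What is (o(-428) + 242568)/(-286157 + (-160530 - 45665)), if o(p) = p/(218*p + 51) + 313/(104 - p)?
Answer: -12033972466413/24425876161792 ≈ -0.49267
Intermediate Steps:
o(p) = 313/(104 - p) + p/(51 + 218*p) (o(p) = p/(51 + 218*p) + 313/(104 - p) = 313/(104 - p) + p/(51 + 218*p))
(o(-428) + 242568)/(-286157 + (-160530 - 45665)) = ((15963 - 1*(-428)**2 + 68338*(-428))/(5304 - 218*(-428)**2 + 22621*(-428)) + 242568)/(-286157 + (-160530 - 45665)) = ((15963 - 1*183184 - 29248664)/(5304 - 218*183184 - 9681788) + 242568)/(-286157 - 206195) = ((15963 - 183184 - 29248664)/(5304 - 39934112 - 9681788) + 242568)/(-492352) = (-29415885/(-49610596) + 242568)*(-1/492352) = (-1/49610596*(-29415885) + 242568)*(-1/492352) = (29415885/49610596 + 242568)*(-1/492352) = (12033972466413/49610596)*(-1/492352) = -12033972466413/24425876161792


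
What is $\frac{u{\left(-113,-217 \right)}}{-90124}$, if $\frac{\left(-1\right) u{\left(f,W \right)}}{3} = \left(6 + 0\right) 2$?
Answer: $\frac{9}{22531} \approx 0.00039945$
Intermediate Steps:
$u{\left(f,W \right)} = -36$ ($u{\left(f,W \right)} = - 3 \left(6 + 0\right) 2 = - 3 \cdot 6 \cdot 2 = \left(-3\right) 12 = -36$)
$\frac{u{\left(-113,-217 \right)}}{-90124} = - \frac{36}{-90124} = \left(-36\right) \left(- \frac{1}{90124}\right) = \frac{9}{22531}$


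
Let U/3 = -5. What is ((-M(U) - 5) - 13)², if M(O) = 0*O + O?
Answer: 9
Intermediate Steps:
U = -15 (U = 3*(-5) = -15)
M(O) = O (M(O) = 0 + O = O)
((-M(U) - 5) - 13)² = ((-1*(-15) - 5) - 13)² = ((15 - 5) - 13)² = (10 - 13)² = (-3)² = 9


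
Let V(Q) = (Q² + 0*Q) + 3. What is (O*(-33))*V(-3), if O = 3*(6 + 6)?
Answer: -14256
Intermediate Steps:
V(Q) = 3 + Q² (V(Q) = (Q² + 0) + 3 = Q² + 3 = 3 + Q²)
O = 36 (O = 3*12 = 36)
(O*(-33))*V(-3) = (36*(-33))*(3 + (-3)²) = -1188*(3 + 9) = -1188*12 = -14256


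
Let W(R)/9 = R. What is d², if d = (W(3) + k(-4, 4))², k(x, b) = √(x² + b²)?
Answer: 672433 + 328752*√2 ≈ 1.1374e+6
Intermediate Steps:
k(x, b) = √(b² + x²)
W(R) = 9*R
d = (27 + 4*√2)² (d = (9*3 + √(4² + (-4)²))² = (27 + √(16 + 16))² = (27 + √32)² = (27 + 4*√2)² ≈ 1066.5)
d² = (761 + 216*√2)²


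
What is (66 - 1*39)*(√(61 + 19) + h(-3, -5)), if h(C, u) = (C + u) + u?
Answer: -351 + 108*√5 ≈ -109.50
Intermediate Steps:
h(C, u) = C + 2*u
(66 - 1*39)*(√(61 + 19) + h(-3, -5)) = (66 - 1*39)*(√(61 + 19) + (-3 + 2*(-5))) = (66 - 39)*(√80 + (-3 - 10)) = 27*(4*√5 - 13) = 27*(-13 + 4*√5) = -351 + 108*√5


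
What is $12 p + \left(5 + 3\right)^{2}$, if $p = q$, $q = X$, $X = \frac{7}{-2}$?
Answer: $22$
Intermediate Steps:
$X = - \frac{7}{2}$ ($X = 7 \left(- \frac{1}{2}\right) = - \frac{7}{2} \approx -3.5$)
$q = - \frac{7}{2} \approx -3.5$
$p = - \frac{7}{2} \approx -3.5$
$12 p + \left(5 + 3\right)^{2} = 12 \left(- \frac{7}{2}\right) + \left(5 + 3\right)^{2} = -42 + 8^{2} = -42 + 64 = 22$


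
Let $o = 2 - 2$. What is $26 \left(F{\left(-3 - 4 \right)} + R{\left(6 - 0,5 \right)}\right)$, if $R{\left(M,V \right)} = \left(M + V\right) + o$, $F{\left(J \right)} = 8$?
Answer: $494$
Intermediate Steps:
$o = 0$
$R{\left(M,V \right)} = M + V$ ($R{\left(M,V \right)} = \left(M + V\right) + 0 = M + V$)
$26 \left(F{\left(-3 - 4 \right)} + R{\left(6 - 0,5 \right)}\right) = 26 \left(8 + \left(\left(6 - 0\right) + 5\right)\right) = 26 \left(8 + \left(\left(6 + 0\right) + 5\right)\right) = 26 \left(8 + \left(6 + 5\right)\right) = 26 \left(8 + 11\right) = 26 \cdot 19 = 494$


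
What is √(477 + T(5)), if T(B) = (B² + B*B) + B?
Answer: 2*√133 ≈ 23.065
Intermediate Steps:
T(B) = B + 2*B² (T(B) = (B² + B²) + B = 2*B² + B = B + 2*B²)
√(477 + T(5)) = √(477 + 5*(1 + 2*5)) = √(477 + 5*(1 + 10)) = √(477 + 5*11) = √(477 + 55) = √532 = 2*√133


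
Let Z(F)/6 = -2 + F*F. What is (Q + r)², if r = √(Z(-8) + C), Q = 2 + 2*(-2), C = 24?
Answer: 400 - 24*√11 ≈ 320.40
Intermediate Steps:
Z(F) = -12 + 6*F² (Z(F) = 6*(-2 + F*F) = 6*(-2 + F²) = -12 + 6*F²)
Q = -2 (Q = 2 - 4 = -2)
r = 6*√11 (r = √((-12 + 6*(-8)²) + 24) = √((-12 + 6*64) + 24) = √((-12 + 384) + 24) = √(372 + 24) = √396 = 6*√11 ≈ 19.900)
(Q + r)² = (-2 + 6*√11)²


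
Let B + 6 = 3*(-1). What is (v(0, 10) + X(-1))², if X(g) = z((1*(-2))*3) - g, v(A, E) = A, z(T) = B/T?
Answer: 25/4 ≈ 6.2500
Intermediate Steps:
B = -9 (B = -6 + 3*(-1) = -6 - 3 = -9)
z(T) = -9/T
X(g) = 3/2 - g (X(g) = -9/((1*(-2))*3) - g = -9/((-2*3)) - g = -9/(-6) - g = -9*(-⅙) - g = 3/2 - g)
(v(0, 10) + X(-1))² = (0 + (3/2 - 1*(-1)))² = (0 + (3/2 + 1))² = (0 + 5/2)² = (5/2)² = 25/4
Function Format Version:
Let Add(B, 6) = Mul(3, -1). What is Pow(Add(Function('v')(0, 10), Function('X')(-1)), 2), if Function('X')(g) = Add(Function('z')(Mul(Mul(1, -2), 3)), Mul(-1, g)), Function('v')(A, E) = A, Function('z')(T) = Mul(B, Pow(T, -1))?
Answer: Rational(25, 4) ≈ 6.2500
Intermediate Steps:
B = -9 (B = Add(-6, Mul(3, -1)) = Add(-6, -3) = -9)
Function('z')(T) = Mul(-9, Pow(T, -1))
Function('X')(g) = Add(Rational(3, 2), Mul(-1, g)) (Function('X')(g) = Add(Mul(-9, Pow(Mul(Mul(1, -2), 3), -1)), Mul(-1, g)) = Add(Mul(-9, Pow(Mul(-2, 3), -1)), Mul(-1, g)) = Add(Mul(-9, Pow(-6, -1)), Mul(-1, g)) = Add(Mul(-9, Rational(-1, 6)), Mul(-1, g)) = Add(Rational(3, 2), Mul(-1, g)))
Pow(Add(Function('v')(0, 10), Function('X')(-1)), 2) = Pow(Add(0, Add(Rational(3, 2), Mul(-1, -1))), 2) = Pow(Add(0, Add(Rational(3, 2), 1)), 2) = Pow(Add(0, Rational(5, 2)), 2) = Pow(Rational(5, 2), 2) = Rational(25, 4)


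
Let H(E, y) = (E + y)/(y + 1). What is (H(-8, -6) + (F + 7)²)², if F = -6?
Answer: 361/25 ≈ 14.440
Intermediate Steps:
H(E, y) = (E + y)/(1 + y)
(H(-8, -6) + (F + 7)²)² = ((-8 - 6)/(1 - 6) + (-6 + 7)²)² = (-14/(-5) + 1²)² = (-⅕*(-14) + 1)² = (14/5 + 1)² = (19/5)² = 361/25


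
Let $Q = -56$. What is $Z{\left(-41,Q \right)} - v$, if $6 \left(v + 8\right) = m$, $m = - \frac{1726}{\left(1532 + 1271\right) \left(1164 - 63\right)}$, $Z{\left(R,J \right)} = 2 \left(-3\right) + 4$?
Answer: $\frac{55550717}{9258309} \approx 6.0001$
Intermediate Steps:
$Z{\left(R,J \right)} = -2$ ($Z{\left(R,J \right)} = -6 + 4 = -2$)
$m = - \frac{1726}{3086103}$ ($m = - \frac{1726}{2803 \cdot 1101} = - \frac{1726}{3086103} \approx -0.00055928$)
$v = - \frac{74067335}{9258309}$ ($v = -8 + \frac{1}{6} \left(- \frac{1726}{3086103}\right) = -8 - \frac{863}{9258309} = - \frac{74067335}{9258309} \approx -8.0001$)
$Z{\left(-41,Q \right)} - v = -2 - - \frac{74067335}{9258309} = -2 + \frac{74067335}{9258309} = \frac{55550717}{9258309}$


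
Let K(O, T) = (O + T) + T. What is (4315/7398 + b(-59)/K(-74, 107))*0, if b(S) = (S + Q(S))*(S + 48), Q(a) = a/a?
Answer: 0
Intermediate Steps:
Q(a) = 1
b(S) = (1 + S)*(48 + S) (b(S) = (S + 1)*(S + 48) = (1 + S)*(48 + S))
K(O, T) = O + 2*T
(4315/7398 + b(-59)/K(-74, 107))*0 = (4315/7398 + (48 + (-59)² + 49*(-59))/(-74 + 2*107))*0 = (4315*(1/7398) + (48 + 3481 - 2891)/(-74 + 214))*0 = (4315/7398 + 638/140)*0 = (4315/7398 + 638*(1/140))*0 = (4315/7398 + 319/70)*0 = (665503/129465)*0 = 0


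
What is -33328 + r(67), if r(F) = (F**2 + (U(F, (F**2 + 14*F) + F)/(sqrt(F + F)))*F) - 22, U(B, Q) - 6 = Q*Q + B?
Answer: -28861 + 30184109*sqrt(134)/2 ≈ 1.7467e+8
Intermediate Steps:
U(B, Q) = 6 + B + Q**2 (U(B, Q) = 6 + (Q*Q + B) = 6 + (Q**2 + B) = 6 + (B + Q**2) = 6 + B + Q**2)
r(F) = -22 + F**2 + sqrt(2)*sqrt(F)*(6 + F + (F**2 + 15*F)**2)/2 (r(F) = (F**2 + ((6 + F + ((F**2 + 14*F) + F)**2)/(sqrt(F + F)))*F) - 22 = (F**2 + ((6 + F + (F**2 + 15*F)**2)/(sqrt(2*F)))*F) - 22 = (F**2 + ((6 + F + (F**2 + 15*F)**2)/((sqrt(2)*sqrt(F))))*F) - 22 = (F**2 + ((6 + F + (F**2 + 15*F)**2)*(sqrt(2)/(2*sqrt(F))))*F) - 22 = (F**2 + (sqrt(2)*(6 + F + (F**2 + 15*F)**2)/(2*sqrt(F)))*F) - 22 = (F**2 + sqrt(2)*sqrt(F)*(6 + F + (F**2 + 15*F)**2)/2) - 22 = -22 + F**2 + sqrt(2)*sqrt(F)*(6 + F + (F**2 + 15*F)**2)/2)
-33328 + r(67) = -33328 + (-22 + 67**2 + sqrt(2)*sqrt(67)*(6 + 67 + 67**2*(15 + 67)**2)/2) = -33328 + (-22 + 4489 + sqrt(2)*sqrt(67)*(6 + 67 + 4489*82**2)/2) = -33328 + (-22 + 4489 + sqrt(2)*sqrt(67)*(6 + 67 + 4489*6724)/2) = -33328 + (-22 + 4489 + sqrt(2)*sqrt(67)*(6 + 67 + 30184036)/2) = -33328 + (-22 + 4489 + (1/2)*sqrt(2)*sqrt(67)*30184109) = -33328 + (-22 + 4489 + 30184109*sqrt(134)/2) = -33328 + (4467 + 30184109*sqrt(134)/2) = -28861 + 30184109*sqrt(134)/2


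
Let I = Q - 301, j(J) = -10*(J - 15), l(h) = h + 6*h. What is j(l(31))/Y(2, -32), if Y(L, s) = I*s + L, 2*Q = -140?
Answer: -1010/5937 ≈ -0.17012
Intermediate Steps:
l(h) = 7*h
j(J) = 150 - 10*J (j(J) = -10*(-15 + J) = 150 - 10*J)
Q = -70 (Q = (½)*(-140) = -70)
I = -371 (I = -70 - 301 = -371)
Y(L, s) = L - 371*s (Y(L, s) = -371*s + L = L - 371*s)
j(l(31))/Y(2, -32) = (150 - 70*31)/(2 - 371*(-32)) = (150 - 10*217)/(2 + 11872) = (150 - 2170)/11874 = -2020*1/11874 = -1010/5937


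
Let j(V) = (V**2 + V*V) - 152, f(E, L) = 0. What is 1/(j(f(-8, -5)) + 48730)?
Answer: 1/48578 ≈ 2.0585e-5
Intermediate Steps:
j(V) = -152 + 2*V**2 (j(V) = (V**2 + V**2) - 152 = 2*V**2 - 152 = -152 + 2*V**2)
1/(j(f(-8, -5)) + 48730) = 1/((-152 + 2*0**2) + 48730) = 1/((-152 + 2*0) + 48730) = 1/((-152 + 0) + 48730) = 1/(-152 + 48730) = 1/48578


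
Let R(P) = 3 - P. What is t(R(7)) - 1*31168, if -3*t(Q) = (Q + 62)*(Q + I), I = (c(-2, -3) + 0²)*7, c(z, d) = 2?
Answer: -94084/3 ≈ -31361.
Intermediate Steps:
I = 14 (I = (2 + 0²)*7 = (2 + 0)*7 = 2*7 = 14)
t(Q) = -(14 + Q)*(62 + Q)/3 (t(Q) = -(Q + 62)*(Q + 14)/3 = -(62 + Q)*(14 + Q)/3 = -(14 + Q)*(62 + Q)/3)
t(R(7)) - 1*31168 = (-868/3 - 76*(3 - 1*7)/3 - (3 - 1*7)²/3) - 1*31168 = (-868/3 - 76*(3 - 7)/3 - (3 - 7)²/3) - 31168 = (-868/3 - 76/3*(-4) - ⅓*(-4)²) - 31168 = (-868/3 + 304/3 - ⅓*16) - 31168 = (-868/3 + 304/3 - 16/3) - 31168 = -580/3 - 31168 = -94084/3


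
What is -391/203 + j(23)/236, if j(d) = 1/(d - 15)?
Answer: -738005/383264 ≈ -1.9256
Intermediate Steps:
j(d) = 1/(-15 + d)
-391/203 + j(23)/236 = -391/203 + 1/((-15 + 23)*236) = -391*1/203 + (1/236)/8 = -391/203 + (1/8)*(1/236) = -391/203 + 1/1888 = -738005/383264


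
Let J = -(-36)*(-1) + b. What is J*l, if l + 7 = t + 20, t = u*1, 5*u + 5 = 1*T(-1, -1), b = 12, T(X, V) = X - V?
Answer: -288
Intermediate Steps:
u = -1 (u = -1 + (1*(-1 - 1*(-1)))/5 = -1 + (1*(-1 + 1))/5 = -1 + (1*0)/5 = -1 + (⅕)*0 = -1 + 0 = -1)
t = -1 (t = -1*1 = -1)
J = -24 (J = -(-36)*(-1) + 12 = -12*3 + 12 = -36 + 12 = -24)
l = 12 (l = -7 + (-1 + 20) = -7 + 19 = 12)
J*l = -24*12 = -288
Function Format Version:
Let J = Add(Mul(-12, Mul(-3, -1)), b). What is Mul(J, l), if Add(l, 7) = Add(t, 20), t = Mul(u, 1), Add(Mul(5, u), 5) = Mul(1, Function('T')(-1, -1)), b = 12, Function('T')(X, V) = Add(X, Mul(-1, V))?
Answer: -288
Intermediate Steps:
u = -1 (u = Add(-1, Mul(Rational(1, 5), Mul(1, Add(-1, Mul(-1, -1))))) = Add(-1, Mul(Rational(1, 5), Mul(1, Add(-1, 1)))) = Add(-1, Mul(Rational(1, 5), Mul(1, 0))) = Add(-1, Mul(Rational(1, 5), 0)) = Add(-1, 0) = -1)
t = -1 (t = Mul(-1, 1) = -1)
J = -24 (J = Add(Mul(-12, Mul(-3, -1)), 12) = Add(Mul(-12, 3), 12) = Add(-36, 12) = -24)
l = 12 (l = Add(-7, Add(-1, 20)) = Add(-7, 19) = 12)
Mul(J, l) = Mul(-24, 12) = -288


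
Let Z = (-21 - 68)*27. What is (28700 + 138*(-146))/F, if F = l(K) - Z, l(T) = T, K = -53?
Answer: 4276/1175 ≈ 3.6391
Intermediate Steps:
Z = -2403 (Z = -89*27 = -2403)
F = 2350 (F = -53 - 1*(-2403) = -53 + 2403 = 2350)
(28700 + 138*(-146))/F = (28700 + 138*(-146))/2350 = (28700 - 20148)*(1/2350) = 8552*(1/2350) = 4276/1175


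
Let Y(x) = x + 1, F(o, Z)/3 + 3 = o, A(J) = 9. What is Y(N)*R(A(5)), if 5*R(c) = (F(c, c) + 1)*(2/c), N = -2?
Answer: -38/45 ≈ -0.84444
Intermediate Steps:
F(o, Z) = -9 + 3*o
Y(x) = 1 + x
R(c) = 2*(-8 + 3*c)/(5*c) (R(c) = (((-9 + 3*c) + 1)*(2/c))/5 = ((-8 + 3*c)*(2/c))/5 = (2*(-8 + 3*c)/c)/5 = 2*(-8 + 3*c)/(5*c))
Y(N)*R(A(5)) = (1 - 2)*((⅖)*(-8 + 3*9)/9) = -2*(-8 + 27)/(5*9) = -2*19/(5*9) = -1*38/45 = -38/45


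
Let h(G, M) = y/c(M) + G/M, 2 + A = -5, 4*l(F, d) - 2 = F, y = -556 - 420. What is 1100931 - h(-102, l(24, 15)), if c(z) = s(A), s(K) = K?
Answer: 100173461/91 ≈ 1.1008e+6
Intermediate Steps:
y = -976
l(F, d) = ½ + F/4
A = -7 (A = -2 - 5 = -7)
c(z) = -7
h(G, M) = 976/7 + G/M (h(G, M) = -976/(-7) + G/M = -976*(-⅐) + G/M = 976/7 + G/M)
1100931 - h(-102, l(24, 15)) = 1100931 - (976/7 - 102/(½ + (¼)*24)) = 1100931 - (976/7 - 102/(½ + 6)) = 1100931 - (976/7 - 102/13/2) = 1100931 - (976/7 - 102*2/13) = 1100931 - (976/7 - 204/13) = 1100931 - 1*11260/91 = 1100931 - 11260/91 = 100173461/91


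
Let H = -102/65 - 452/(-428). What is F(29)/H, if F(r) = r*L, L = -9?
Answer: 1815255/3569 ≈ 508.62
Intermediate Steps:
F(r) = -9*r (F(r) = r*(-9) = -9*r)
H = -3569/6955 (H = -102*1/65 - 452*(-1/428) = -102/65 + 113/107 = -3569/6955 ≈ -0.51316)
F(29)/H = (-9*29)/(-3569/6955) = -261*(-6955/3569) = 1815255/3569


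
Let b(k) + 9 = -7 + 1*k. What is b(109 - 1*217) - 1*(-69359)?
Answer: 69235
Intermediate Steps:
b(k) = -16 + k (b(k) = -9 + (-7 + 1*k) = -9 + (-7 + k) = -16 + k)
b(109 - 1*217) - 1*(-69359) = (-16 + (109 - 1*217)) - 1*(-69359) = (-16 + (109 - 217)) + 69359 = (-16 - 108) + 69359 = -124 + 69359 = 69235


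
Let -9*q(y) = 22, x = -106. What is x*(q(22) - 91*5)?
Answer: 436402/9 ≈ 48489.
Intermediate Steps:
q(y) = -22/9 (q(y) = -1/9*22 = -22/9)
x*(q(22) - 91*5) = -106*(-22/9 - 91*5) = -106*(-22/9 - 455) = -106*(-4117/9) = 436402/9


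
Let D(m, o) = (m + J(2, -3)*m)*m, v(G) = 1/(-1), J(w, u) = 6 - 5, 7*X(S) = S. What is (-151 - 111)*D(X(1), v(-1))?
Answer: -524/49 ≈ -10.694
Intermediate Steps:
X(S) = S/7
J(w, u) = 1
v(G) = -1
D(m, o) = 2*m² (D(m, o) = (m + 1*m)*m = (m + m)*m = (2*m)*m = 2*m²)
(-151 - 111)*D(X(1), v(-1)) = (-151 - 111)*(2*((⅐)*1)²) = -524*(⅐)² = -524/49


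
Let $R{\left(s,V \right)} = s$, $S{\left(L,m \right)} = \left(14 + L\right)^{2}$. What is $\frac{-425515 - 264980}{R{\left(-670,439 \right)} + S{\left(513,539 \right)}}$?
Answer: $- \frac{230165}{92353} \approx -2.4922$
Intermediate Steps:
$\frac{-425515 - 264980}{R{\left(-670,439 \right)} + S{\left(513,539 \right)}} = \frac{-425515 - 264980}{-670 + \left(14 + 513\right)^{2}} = - \frac{690495}{-670 + 527^{2}} = - \frac{690495}{-670 + 277729} = - \frac{690495}{277059} = \left(-690495\right) \frac{1}{277059} = - \frac{230165}{92353}$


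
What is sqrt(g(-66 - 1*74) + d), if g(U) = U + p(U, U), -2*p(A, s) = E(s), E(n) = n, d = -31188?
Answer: I*sqrt(31258) ≈ 176.8*I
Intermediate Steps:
p(A, s) = -s/2
g(U) = U/2 (g(U) = U - U/2 = U/2)
sqrt(g(-66 - 1*74) + d) = sqrt((-66 - 1*74)/2 - 31188) = sqrt((-66 - 74)/2 - 31188) = sqrt((1/2)*(-140) - 31188) = sqrt(-70 - 31188) = sqrt(-31258) = I*sqrt(31258)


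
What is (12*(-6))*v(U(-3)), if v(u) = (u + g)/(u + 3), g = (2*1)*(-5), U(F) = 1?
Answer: 162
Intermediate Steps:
g = -10 (g = 2*(-5) = -10)
v(u) = (-10 + u)/(3 + u) (v(u) = (u - 10)/(u + 3) = (-10 + u)/(3 + u))
(12*(-6))*v(U(-3)) = (12*(-6))*((-10 + 1)/(3 + 1)) = -72*(-9)/4 = -18*(-9) = -72*(-9/4) = 162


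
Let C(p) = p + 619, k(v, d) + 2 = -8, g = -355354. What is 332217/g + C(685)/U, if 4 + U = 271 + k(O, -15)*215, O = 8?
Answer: -1088946227/669131582 ≈ -1.6274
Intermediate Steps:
k(v, d) = -10 (k(v, d) = -2 - 8 = -10)
U = -1883 (U = -4 + (271 - 10*215) = -4 + (271 - 2150) = -4 - 1879 = -1883)
C(p) = 619 + p
332217/g + C(685)/U = 332217/(-355354) + (619 + 685)/(-1883) = 332217*(-1/355354) + 1304*(-1/1883) = -332217/355354 - 1304/1883 = -1088946227/669131582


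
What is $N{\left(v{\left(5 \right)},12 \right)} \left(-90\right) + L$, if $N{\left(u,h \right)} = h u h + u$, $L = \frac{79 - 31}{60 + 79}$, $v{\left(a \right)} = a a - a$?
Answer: $- \frac{36278952}{139} \approx -2.61 \cdot 10^{5}$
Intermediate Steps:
$v{\left(a \right)} = a^{2} - a$
$L = \frac{48}{139} \approx 0.34532$
$N{\left(u,h \right)} = u + u h^{2}$ ($N{\left(u,h \right)} = u h^{2} + u = u + u h^{2}$)
$N{\left(v{\left(5 \right)},12 \right)} \left(-90\right) + L = 5 \left(-1 + 5\right) \left(1 + 12^{2}\right) \left(-90\right) + \frac{48}{139} = 5 \cdot 4 \left(1 + 144\right) \left(-90\right) + \frac{48}{139} = 20 \cdot 145 \left(-90\right) + \frac{48}{139} = 2900 \left(-90\right) + \frac{48}{139} = -261000 + \frac{48}{139} = - \frac{36278952}{139}$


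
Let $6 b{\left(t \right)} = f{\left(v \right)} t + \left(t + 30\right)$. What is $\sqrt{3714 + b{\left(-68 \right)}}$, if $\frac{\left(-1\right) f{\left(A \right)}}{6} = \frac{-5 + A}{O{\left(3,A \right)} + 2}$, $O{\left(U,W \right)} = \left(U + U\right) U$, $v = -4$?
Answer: $\frac{2 \sqrt{206835}}{15} \approx 60.639$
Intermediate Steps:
$O{\left(U,W \right)} = 2 U^{2}$ ($O{\left(U,W \right)} = 2 U U = 2 U^{2}$)
$f{\left(A \right)} = \frac{3}{2} - \frac{3 A}{10}$ ($f{\left(A \right)} = - 6 \frac{-5 + A}{2 \cdot 3^{2} + 2} = - 6 \frac{-5 + A}{2 \cdot 9 + 2} = - 6 \frac{-5 + A}{18 + 2} = - 6 \frac{-5 + A}{20} = - 6 \left(-5 + A\right) \frac{1}{20} = - 6 \left(- \frac{1}{4} + \frac{A}{20}\right) = \frac{3}{2} - \frac{3 A}{10}$)
$b{\left(t \right)} = 5 + \frac{37 t}{60}$ ($b{\left(t \right)} = \frac{\left(\frac{3}{2} - - \frac{6}{5}\right) t + \left(t + 30\right)}{6} = \frac{\left(\frac{3}{2} + \frac{6}{5}\right) t + \left(30 + t\right)}{6} = \frac{\frac{27 t}{10} + \left(30 + t\right)}{6} = \frac{30 + \frac{37 t}{10}}{6} = 5 + \frac{37 t}{60}$)
$\sqrt{3714 + b{\left(-68 \right)}} = \sqrt{3714 + \left(5 + \frac{37}{60} \left(-68\right)\right)} = \sqrt{3714 + \left(5 - \frac{629}{15}\right)} = \sqrt{3714 - \frac{554}{15}} = \sqrt{\frac{55156}{15}} = \frac{2 \sqrt{206835}}{15}$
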